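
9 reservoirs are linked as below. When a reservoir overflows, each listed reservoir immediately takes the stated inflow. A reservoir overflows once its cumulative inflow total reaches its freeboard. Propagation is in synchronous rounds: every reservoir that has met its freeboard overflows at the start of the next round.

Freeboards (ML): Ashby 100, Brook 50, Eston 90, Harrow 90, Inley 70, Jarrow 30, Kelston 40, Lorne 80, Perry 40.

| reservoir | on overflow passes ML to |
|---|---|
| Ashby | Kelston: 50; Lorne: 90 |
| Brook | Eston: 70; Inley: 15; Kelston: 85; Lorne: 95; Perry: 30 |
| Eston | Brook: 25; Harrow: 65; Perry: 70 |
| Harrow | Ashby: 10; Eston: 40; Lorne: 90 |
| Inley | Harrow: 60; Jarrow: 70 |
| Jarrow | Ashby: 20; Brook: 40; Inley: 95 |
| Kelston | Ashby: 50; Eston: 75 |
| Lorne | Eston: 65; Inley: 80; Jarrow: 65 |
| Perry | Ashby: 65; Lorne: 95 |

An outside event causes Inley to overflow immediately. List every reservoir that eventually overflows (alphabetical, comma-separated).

Inley, Jarrow

Round 1 — Inley overflows (initial).
  Harrow: +60 → 60 < 90
  Jarrow: +70 → 70 ≥ 30
Round 2 — Jarrow overflows.
  Ashby: +20 → 20 < 100
  Brook: +40 → 40 < 50
No further overflows.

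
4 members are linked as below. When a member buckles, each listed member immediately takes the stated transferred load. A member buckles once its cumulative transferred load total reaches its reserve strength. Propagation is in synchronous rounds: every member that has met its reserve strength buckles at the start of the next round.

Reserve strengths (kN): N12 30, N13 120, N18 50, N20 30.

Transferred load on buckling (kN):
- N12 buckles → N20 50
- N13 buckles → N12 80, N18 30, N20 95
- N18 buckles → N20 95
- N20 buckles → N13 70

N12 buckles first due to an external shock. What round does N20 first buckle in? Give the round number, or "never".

Round 1 — N12 buckles (initial).
  N20: +50 → 50 ≥ 30
Round 2 — N20 buckles.
  N13: +70 → 70 < 120
No further bucklings.

2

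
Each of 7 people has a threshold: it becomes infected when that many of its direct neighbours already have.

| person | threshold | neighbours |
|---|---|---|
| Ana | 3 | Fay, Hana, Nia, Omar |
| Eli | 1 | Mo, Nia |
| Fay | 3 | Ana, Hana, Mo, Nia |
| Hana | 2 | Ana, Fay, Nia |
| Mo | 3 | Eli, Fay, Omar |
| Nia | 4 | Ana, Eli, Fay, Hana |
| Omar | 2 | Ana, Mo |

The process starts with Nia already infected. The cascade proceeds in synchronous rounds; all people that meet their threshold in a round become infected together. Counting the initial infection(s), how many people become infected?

2

Round 1 — Nia becomes infected (initial).
Round 2 — checking thresholds:
  Ana: 1 of 4 neighbours < 3, not yet.
  Eli: 1 of 2 neighbours ≥ 1, becomes infected.
  Fay: 1 of 4 neighbours < 3, not yet.
  Hana: 1 of 3 neighbours < 2, not yet.
Round 3 — no new infections; cascade stops.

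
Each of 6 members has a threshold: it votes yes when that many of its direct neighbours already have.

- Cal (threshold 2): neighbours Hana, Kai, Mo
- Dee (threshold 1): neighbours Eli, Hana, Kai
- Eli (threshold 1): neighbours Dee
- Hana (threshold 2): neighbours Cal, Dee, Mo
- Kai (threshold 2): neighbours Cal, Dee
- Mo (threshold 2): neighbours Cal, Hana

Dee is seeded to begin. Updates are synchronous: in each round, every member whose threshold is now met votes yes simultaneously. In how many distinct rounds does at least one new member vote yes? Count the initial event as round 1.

Round 1 — Dee votes yes (initial).
Round 2 — checking thresholds:
  Eli: 1 of 1 neighbours ≥ 1, votes yes.
  Hana: 1 of 3 neighbours < 2, below threshold.
  Kai: 1 of 2 neighbours < 2, below threshold.
Round 3 — no new yes votes; cascade stops.

2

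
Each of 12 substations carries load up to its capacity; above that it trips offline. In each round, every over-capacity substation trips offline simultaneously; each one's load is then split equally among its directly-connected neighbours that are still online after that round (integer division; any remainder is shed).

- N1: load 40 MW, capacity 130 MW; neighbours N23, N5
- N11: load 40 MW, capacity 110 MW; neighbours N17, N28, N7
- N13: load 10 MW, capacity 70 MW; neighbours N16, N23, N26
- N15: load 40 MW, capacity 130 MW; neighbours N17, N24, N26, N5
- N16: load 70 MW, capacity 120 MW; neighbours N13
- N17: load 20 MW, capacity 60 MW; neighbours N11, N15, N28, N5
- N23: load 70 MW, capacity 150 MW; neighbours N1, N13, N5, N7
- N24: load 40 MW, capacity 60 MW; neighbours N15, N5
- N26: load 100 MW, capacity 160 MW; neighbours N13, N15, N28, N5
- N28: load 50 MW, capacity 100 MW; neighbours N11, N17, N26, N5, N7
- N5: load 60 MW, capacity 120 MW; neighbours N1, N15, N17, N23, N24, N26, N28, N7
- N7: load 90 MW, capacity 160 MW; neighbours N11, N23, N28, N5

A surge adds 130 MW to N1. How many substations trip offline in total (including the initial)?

Round 1 — N1 at 170 > 130. N1 trips offline.
  N1 sheds 170 MW to N23, N5: 85 each.
    N23: 70+85 = 155 > 150
    N5: 60+85 = 145 > 120
Round 2 — N23, N5 trip offline.
  N23 sheds 155 MW to N13, N7: 77 each (1 lost).
    N13: 10+77 = 87 > 70
    N7: 90+77 = 167 > 160
  N5 sheds 145 MW to N15, N17, N24, N26, N28, N7: 24 each (1 lost).
    N15: 40+24 = 64 ≤ 130
    N17: 20+24 = 44 ≤ 60
    N24: 40+24 = 64 > 60
    N26: 100+24 = 124 ≤ 160
    N28: 50+24 = 74 ≤ 100
    N7: 167+24 = 191 > 160
Round 3 — N13, N24, N7 trip offline.
  N13 sheds 87 MW to N16, N26: 43 each (1 lost).
    N16: 70+43 = 113 ≤ 120
    N26: 124+43 = 167 > 160
  N24 sheds 64 MW to N15: 64 each.
    N15: 64+64 = 128 ≤ 130
  N7 sheds 191 MW to N11, N28: 95 each (1 lost).
    N11: 40+95 = 135 > 110
    N28: 74+95 = 169 > 100
Round 4 — N11, N26, N28 trip offline.
  N11 sheds 135 MW to N17: 135 each.
    N17: 44+135 = 179 > 60
  N26 sheds 167 MW to N15: 167 each.
    N15: 128+167 = 295 > 130
  N28 sheds 169 MW to N17: 169 each.
    N17: 179+169 = 348 > 60
Round 5 — N15, N17 trip offline.
  N15 sheds 295 MW: no online neighbours, lost.
  N17 sheds 348 MW: no online neighbours, lost.
No further trips.

11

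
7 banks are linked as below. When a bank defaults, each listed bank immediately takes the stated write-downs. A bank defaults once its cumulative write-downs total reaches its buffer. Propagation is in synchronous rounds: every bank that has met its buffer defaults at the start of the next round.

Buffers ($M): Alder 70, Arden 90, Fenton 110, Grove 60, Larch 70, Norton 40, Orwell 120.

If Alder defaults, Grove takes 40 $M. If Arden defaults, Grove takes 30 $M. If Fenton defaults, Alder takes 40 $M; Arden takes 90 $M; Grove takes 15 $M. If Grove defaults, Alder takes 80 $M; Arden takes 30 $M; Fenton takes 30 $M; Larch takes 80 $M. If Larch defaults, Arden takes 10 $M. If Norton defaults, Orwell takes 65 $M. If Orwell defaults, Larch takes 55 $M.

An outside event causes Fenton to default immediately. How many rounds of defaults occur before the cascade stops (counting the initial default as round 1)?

Round 1 — Fenton defaults (initial).
  Alder: +40 → 40 < 70
  Arden: +90 → 90 ≥ 90
  Grove: +15 → 15 < 60
Round 2 — Arden defaults.
  Grove: +30 → 45 < 60
No further defaults.

2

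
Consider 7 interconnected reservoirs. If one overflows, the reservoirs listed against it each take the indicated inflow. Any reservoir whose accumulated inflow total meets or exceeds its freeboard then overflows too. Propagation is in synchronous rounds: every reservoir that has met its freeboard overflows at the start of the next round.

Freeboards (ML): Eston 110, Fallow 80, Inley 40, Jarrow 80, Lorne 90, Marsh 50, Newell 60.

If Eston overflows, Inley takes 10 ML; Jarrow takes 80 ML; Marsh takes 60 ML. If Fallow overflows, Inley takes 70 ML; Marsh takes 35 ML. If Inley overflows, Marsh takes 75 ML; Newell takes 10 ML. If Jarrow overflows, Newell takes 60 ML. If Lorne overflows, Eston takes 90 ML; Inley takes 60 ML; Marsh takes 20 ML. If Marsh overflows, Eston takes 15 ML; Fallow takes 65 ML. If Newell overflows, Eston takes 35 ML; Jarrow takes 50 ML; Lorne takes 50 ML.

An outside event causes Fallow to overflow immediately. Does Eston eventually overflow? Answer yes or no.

Round 1 — Fallow overflows (initial).
  Inley: +70 → 70 ≥ 40
  Marsh: +35 → 35 < 50
Round 2 — Inley overflows.
  Marsh: +75 → 110 ≥ 50
  Newell: +10 → 10 < 60
Round 3 — Marsh overflows.
  Eston: +15 → 15 < 110
No further overflows.

no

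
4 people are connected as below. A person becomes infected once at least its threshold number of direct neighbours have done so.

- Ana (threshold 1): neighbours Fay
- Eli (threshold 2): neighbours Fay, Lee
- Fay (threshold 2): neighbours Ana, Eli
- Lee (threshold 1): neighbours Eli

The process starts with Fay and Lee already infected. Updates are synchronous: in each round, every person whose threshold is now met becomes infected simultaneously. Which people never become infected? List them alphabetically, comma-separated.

none

Round 1 — Fay, Lee become infected (initial).
Round 2 — checking thresholds:
  Ana: 1 of 1 neighbours ≥ 1, becomes infected.
  Eli: 2 of 2 neighbours ≥ 2, becomes infected.
Round 3 — no new infections; cascade stops.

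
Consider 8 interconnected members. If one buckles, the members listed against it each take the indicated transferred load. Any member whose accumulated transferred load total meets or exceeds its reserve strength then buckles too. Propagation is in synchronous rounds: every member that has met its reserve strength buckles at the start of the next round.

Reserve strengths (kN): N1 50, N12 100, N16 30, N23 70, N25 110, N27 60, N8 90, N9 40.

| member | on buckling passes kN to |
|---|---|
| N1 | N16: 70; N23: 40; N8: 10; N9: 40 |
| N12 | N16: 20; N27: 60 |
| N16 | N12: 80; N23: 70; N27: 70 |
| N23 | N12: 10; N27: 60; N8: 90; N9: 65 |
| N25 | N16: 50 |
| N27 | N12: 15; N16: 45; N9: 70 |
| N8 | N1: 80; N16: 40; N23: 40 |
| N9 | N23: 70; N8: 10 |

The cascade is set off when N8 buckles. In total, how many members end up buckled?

7

Round 1 — N8 buckles (initial).
  N1: +80 → 80 ≥ 50
  N16: +40 → 40 ≥ 30
  N23: +40 → 40 < 70
Round 2 — N1, N16 buckle.
  N12: +80 → 80 < 100
  N23: +40+70 → 150 ≥ 70
  N27: +70 → 70 ≥ 60
  N9: +40 → 40 ≥ 40
Round 3 — N23, N27, N9 buckle.
  N12: +10+15 → 105 ≥ 100
Round 4 — N12 buckles.
No further bucklings.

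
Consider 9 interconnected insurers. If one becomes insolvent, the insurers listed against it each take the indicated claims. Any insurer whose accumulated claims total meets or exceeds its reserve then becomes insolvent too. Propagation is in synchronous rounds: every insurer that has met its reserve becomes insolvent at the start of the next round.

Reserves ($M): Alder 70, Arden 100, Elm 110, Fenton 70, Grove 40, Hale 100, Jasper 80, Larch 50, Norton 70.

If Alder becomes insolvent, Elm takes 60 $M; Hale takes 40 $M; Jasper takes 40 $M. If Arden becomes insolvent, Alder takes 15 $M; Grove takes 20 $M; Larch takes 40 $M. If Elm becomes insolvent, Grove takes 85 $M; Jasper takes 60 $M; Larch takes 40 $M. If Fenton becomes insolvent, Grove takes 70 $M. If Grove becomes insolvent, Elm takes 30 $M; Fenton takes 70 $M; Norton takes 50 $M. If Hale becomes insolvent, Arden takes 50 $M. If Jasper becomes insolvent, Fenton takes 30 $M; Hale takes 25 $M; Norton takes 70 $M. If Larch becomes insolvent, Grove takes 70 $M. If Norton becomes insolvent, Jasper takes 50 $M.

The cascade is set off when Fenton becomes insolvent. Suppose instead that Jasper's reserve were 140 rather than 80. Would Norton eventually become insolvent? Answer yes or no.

no

With Jasper's reserve at 140:
Round 1 — Fenton becomes insolvent (initial).
  Grove: +70 → 70 ≥ 40
Round 2 — Grove becomes insolvent.
  Elm: +30 → 30 < 110
  Norton: +50 → 50 < 70
No further insolvencies.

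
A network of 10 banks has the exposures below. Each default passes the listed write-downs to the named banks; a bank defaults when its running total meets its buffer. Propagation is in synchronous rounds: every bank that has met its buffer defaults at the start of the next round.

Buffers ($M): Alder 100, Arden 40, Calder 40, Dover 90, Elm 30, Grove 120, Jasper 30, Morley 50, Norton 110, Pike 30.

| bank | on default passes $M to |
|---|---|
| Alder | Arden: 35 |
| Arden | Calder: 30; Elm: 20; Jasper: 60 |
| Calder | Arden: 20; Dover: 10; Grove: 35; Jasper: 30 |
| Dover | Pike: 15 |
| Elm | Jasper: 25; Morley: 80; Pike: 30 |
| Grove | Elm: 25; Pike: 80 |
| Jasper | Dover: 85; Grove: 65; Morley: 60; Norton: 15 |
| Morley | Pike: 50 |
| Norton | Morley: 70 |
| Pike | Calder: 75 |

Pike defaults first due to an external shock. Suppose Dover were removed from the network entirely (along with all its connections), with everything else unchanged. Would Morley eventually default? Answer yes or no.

yes

With Dover removed:
Round 1 — Pike defaults (initial).
  Calder: +75 → 75 ≥ 40
Round 2 — Calder defaults.
  Arden: +20 → 20 < 40
  Grove: +35 → 35 < 120
  Jasper: +30 → 30 ≥ 30
Round 3 — Jasper defaults.
  Grove: +65 → 100 < 120
  Morley: +60 → 60 ≥ 50
  Norton: +15 → 15 < 110
Round 4 — Morley defaults.
No further defaults.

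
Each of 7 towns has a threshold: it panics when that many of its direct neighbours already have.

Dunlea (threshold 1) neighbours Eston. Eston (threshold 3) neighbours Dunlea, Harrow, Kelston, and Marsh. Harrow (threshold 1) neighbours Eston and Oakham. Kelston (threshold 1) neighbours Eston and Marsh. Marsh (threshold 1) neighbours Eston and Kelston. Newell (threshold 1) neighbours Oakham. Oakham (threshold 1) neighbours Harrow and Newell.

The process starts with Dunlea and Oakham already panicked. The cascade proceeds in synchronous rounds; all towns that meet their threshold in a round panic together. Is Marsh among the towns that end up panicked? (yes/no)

no

Round 1 — Dunlea, Oakham panic (initial).
Round 2 — checking thresholds:
  Eston: 1 of 4 neighbours < 3, not yet.
  Harrow: 1 of 2 neighbours ≥ 1, panics.
  Newell: 1 of 1 neighbours ≥ 1, panics.
Round 3 — no new panics; cascade stops.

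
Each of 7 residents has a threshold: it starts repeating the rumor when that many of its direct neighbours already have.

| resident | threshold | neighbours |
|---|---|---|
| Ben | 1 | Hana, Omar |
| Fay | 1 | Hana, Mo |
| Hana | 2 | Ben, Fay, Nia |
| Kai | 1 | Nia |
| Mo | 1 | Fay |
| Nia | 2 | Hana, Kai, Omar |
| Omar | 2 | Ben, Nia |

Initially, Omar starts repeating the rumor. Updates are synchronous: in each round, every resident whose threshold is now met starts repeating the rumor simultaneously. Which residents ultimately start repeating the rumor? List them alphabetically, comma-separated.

Ben, Omar

Round 1 — Omar starts repeating the rumor (initial).
Round 2 — checking thresholds:
  Ben: 1 of 2 neighbours ≥ 1, starts repeating the rumor.
  Nia: 1 of 3 neighbours < 2, below threshold.
Round 3 — no new spreads; cascade stops.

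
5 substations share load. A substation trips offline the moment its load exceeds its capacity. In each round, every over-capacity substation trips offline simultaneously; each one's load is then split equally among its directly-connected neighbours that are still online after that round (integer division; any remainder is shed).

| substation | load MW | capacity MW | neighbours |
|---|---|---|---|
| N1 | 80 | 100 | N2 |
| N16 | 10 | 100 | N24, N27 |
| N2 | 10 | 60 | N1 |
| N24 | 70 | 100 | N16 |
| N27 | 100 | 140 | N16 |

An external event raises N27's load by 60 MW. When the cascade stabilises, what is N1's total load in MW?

Round 1 — N27 at 160 > 140. N27 trips offline.
  N27 sheds 160 MW to N16: 160 each.
    N16: 10+160 = 170 > 100
Round 2 — N16 trips offline.
  N16 sheds 170 MW to N24: 170 each.
    N24: 70+170 = 240 > 100
Round 3 — N24 trips offline.
  N24 sheds 240 MW: no online neighbours, lost.
No further trips.

80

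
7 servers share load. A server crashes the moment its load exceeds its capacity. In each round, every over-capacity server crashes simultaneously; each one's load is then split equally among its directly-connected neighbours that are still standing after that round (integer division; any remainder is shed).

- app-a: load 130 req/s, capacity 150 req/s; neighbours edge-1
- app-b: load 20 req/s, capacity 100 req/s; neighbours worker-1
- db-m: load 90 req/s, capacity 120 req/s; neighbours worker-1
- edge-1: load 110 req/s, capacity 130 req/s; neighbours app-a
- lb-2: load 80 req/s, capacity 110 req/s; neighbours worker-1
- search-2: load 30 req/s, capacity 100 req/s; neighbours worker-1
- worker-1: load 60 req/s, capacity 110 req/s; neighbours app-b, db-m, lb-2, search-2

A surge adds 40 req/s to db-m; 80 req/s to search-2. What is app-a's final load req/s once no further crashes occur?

Round 1 — db-m at 130 > 120; search-2 at 110 > 100. db-m, search-2 crash.
  db-m sheds 130 req/s to worker-1: 130 each.
    worker-1: 60+130 = 190 > 110
  search-2 sheds 110 req/s to worker-1: 110 each.
    worker-1: 190+110 = 300 > 110
Round 2 — worker-1 crashes.
  worker-1 sheds 300 req/s to app-b, lb-2: 150 each.
    app-b: 20+150 = 170 > 100
    lb-2: 80+150 = 230 > 110
Round 3 — app-b, lb-2 crash.
  app-b sheds 170 req/s: no online neighbours, lost.
  lb-2 sheds 230 req/s: no online neighbours, lost.
No further crashes.

130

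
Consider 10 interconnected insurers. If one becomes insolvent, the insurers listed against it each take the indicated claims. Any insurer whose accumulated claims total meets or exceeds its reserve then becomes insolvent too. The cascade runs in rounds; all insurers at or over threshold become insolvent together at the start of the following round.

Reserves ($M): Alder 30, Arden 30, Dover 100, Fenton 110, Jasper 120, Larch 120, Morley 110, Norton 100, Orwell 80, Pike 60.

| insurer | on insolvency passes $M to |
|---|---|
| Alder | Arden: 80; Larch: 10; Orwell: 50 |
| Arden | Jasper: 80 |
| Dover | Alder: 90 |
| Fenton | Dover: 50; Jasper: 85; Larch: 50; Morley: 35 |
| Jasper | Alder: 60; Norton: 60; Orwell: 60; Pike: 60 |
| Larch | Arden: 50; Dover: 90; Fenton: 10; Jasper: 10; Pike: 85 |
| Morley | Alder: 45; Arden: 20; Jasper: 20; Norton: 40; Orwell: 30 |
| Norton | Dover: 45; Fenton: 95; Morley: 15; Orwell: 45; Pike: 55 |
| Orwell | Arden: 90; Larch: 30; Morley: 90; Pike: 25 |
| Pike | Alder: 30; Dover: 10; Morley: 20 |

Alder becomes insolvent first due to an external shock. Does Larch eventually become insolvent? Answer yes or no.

Round 1 — Alder becomes insolvent (initial).
  Arden: +80 → 80 ≥ 30
  Larch: +10 → 10 < 120
  Orwell: +50 → 50 < 80
Round 2 — Arden becomes insolvent.
  Jasper: +80 → 80 < 120
No further insolvencies.

no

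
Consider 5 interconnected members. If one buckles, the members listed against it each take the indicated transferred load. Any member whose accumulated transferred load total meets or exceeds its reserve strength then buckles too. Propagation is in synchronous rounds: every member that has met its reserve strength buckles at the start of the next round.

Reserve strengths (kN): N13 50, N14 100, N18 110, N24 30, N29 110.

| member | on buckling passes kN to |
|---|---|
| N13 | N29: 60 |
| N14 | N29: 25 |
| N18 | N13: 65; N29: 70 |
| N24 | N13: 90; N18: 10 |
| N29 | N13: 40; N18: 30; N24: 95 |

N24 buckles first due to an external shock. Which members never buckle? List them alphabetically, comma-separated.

Round 1 — N24 buckles (initial).
  N13: +90 → 90 ≥ 50
  N18: +10 → 10 < 110
Round 2 — N13 buckles.
  N29: +60 → 60 < 110
No further bucklings.

N14, N18, N29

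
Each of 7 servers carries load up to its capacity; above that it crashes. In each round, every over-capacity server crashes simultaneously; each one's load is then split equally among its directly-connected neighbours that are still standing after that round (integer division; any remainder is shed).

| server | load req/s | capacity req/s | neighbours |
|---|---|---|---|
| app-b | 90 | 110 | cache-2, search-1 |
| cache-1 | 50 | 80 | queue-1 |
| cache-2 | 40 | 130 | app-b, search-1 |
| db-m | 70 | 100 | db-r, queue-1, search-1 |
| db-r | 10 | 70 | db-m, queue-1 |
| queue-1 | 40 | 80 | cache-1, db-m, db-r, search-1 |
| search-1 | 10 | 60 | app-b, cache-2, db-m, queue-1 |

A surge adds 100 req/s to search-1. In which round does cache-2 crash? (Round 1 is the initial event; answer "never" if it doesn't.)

3

Round 1 — search-1 at 110 > 60. search-1 crashes.
  search-1 sheds 110 req/s to app-b, cache-2, db-m, queue-1: 27 each (2 lost).
    app-b: 90+27 = 117 > 110
    cache-2: 40+27 = 67 ≤ 130
    db-m: 70+27 = 97 ≤ 100
    queue-1: 40+27 = 67 ≤ 80
Round 2 — app-b crashes.
  app-b sheds 117 req/s to cache-2: 117 each.
    cache-2: 67+117 = 184 > 130
Round 3 — cache-2 crashes.
  cache-2 sheds 184 req/s: no online neighbours, lost.
No further crashes.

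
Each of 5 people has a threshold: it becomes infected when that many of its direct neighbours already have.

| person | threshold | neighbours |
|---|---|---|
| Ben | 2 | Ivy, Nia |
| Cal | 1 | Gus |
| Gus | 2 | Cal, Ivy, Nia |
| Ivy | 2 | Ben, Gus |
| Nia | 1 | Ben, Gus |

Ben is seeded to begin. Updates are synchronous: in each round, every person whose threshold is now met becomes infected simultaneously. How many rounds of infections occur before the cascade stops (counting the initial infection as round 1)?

Round 1 — Ben becomes infected (initial).
Round 2 — checking thresholds:
  Ivy: 1 of 2 neighbours < 2, holds.
  Nia: 1 of 2 neighbours ≥ 1, becomes infected.
Round 3 — no new infections; cascade stops.

2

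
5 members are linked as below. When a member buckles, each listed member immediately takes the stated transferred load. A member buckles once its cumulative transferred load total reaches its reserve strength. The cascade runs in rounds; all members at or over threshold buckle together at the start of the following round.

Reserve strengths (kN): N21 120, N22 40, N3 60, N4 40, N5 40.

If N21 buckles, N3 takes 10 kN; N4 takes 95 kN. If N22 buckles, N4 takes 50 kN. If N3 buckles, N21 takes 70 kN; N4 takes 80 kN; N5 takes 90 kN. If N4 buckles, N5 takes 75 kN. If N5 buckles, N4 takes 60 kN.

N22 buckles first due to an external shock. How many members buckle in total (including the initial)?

Round 1 — N22 buckles (initial).
  N4: +50 → 50 ≥ 40
Round 2 — N4 buckles.
  N5: +75 → 75 ≥ 40
Round 3 — N5 buckles.
No further bucklings.

3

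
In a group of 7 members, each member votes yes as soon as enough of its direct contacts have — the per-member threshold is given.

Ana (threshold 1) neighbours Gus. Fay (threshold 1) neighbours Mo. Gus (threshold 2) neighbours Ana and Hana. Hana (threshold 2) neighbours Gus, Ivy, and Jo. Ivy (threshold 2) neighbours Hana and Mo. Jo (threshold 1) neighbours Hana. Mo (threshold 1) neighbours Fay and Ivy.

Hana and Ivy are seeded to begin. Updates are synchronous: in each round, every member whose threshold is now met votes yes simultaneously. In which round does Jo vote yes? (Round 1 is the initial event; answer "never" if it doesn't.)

Round 1 — Hana, Ivy vote yes (initial).
Round 2 — checking thresholds:
  Gus: 1 of 2 neighbours < 2, holds.
  Jo: 1 of 1 neighbours ≥ 1, votes yes.
  Mo: 1 of 2 neighbours ≥ 1, votes yes.
Round 3 — checking thresholds:
  Fay: 1 of 1 neighbours ≥ 1, votes yes.
  Gus: 1 of 2 neighbours < 2, holds.
Round 4 — no new yes votes; cascade stops.

2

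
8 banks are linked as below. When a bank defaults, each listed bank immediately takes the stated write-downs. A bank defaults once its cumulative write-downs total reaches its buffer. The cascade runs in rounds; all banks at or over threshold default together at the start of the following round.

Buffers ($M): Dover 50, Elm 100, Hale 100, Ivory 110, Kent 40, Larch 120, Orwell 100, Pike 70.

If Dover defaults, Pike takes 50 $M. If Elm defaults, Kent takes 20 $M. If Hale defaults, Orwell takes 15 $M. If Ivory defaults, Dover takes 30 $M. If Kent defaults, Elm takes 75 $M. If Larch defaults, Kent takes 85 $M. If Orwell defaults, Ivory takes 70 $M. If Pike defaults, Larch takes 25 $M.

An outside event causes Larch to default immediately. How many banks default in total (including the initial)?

Round 1 — Larch defaults (initial).
  Kent: +85 → 85 ≥ 40
Round 2 — Kent defaults.
  Elm: +75 → 75 < 100
No further defaults.

2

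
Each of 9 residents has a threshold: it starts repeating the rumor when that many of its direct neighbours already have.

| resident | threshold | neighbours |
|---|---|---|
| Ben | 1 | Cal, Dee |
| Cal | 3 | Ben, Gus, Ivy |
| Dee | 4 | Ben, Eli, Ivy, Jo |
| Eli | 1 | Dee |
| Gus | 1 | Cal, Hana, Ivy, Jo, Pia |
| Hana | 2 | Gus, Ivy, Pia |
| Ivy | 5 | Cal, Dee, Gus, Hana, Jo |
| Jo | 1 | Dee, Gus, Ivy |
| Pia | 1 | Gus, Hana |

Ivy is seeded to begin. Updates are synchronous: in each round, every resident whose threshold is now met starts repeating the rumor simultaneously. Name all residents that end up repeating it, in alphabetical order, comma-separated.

Round 1 — Ivy starts repeating the rumor (initial).
Round 2 — checking thresholds:
  Cal: 1 of 3 neighbours < 3, below threshold.
  Dee: 1 of 4 neighbours < 4, below threshold.
  Gus: 1 of 5 neighbours ≥ 1, starts repeating the rumor.
  Hana: 1 of 3 neighbours < 2, below threshold.
  Jo: 1 of 3 neighbours ≥ 1, starts repeating the rumor.
Round 3 — checking thresholds:
  Cal: 2 of 3 neighbours < 3, below threshold.
  Dee: 2 of 4 neighbours < 4, below threshold.
  Hana: 2 of 3 neighbours ≥ 2, starts repeating the rumor.
  Pia: 1 of 2 neighbours ≥ 1, starts repeating the rumor.
Round 4 — no new spreads; cascade stops.

Gus, Hana, Ivy, Jo, Pia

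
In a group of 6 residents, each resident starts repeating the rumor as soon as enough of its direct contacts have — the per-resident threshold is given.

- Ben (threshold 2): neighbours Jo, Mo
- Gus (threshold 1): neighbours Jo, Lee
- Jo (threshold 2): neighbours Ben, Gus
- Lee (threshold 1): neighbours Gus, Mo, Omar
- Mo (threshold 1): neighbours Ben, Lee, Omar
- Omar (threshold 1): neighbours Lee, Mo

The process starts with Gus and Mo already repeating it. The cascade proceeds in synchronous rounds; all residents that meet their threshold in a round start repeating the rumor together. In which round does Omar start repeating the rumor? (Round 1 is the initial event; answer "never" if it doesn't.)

2

Round 1 — Gus, Mo start repeating the rumor (initial).
Round 2 — checking thresholds:
  Ben: 1 of 2 neighbours < 2, below threshold.
  Jo: 1 of 2 neighbours < 2, below threshold.
  Lee: 2 of 3 neighbours ≥ 1, starts repeating the rumor.
  Omar: 1 of 2 neighbours ≥ 1, starts repeating the rumor.
Round 3 — no new spreads; cascade stops.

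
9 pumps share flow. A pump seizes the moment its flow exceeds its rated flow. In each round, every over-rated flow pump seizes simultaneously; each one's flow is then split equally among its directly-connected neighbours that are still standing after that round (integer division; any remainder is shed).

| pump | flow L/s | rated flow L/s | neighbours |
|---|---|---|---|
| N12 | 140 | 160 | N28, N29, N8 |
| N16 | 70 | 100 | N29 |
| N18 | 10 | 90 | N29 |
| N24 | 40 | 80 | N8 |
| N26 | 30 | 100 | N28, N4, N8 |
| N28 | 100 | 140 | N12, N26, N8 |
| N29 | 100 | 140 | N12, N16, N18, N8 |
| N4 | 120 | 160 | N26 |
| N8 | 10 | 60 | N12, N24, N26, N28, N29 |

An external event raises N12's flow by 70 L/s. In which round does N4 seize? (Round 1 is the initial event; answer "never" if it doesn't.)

4

Round 1 — N12 at 210 > 160. N12 seizes.
  N12 sheds 210 L/s to N28, N29, N8: 70 each.
    N28: 100+70 = 170 > 140
    N29: 100+70 = 170 > 140
    N8: 10+70 = 80 > 60
Round 2 — N28, N29, N8 seize.
  N28 sheds 170 L/s to N26: 170 each.
    N26: 30+170 = 200 > 100
  N29 sheds 170 L/s to N16, N18: 85 each.
    N16: 70+85 = 155 > 100
    N18: 10+85 = 95 > 90
  N8 sheds 80 L/s to N24, N26: 40 each.
    N24: 40+40 = 80 ≤ 80
    N26: 200+40 = 240 > 100
Round 3 — N16, N18, N26 seize.
  N16 sheds 155 L/s: no online neighbours, lost.
  N18 sheds 95 L/s: no online neighbours, lost.
  N26 sheds 240 L/s to N4: 240 each.
    N4: 120+240 = 360 > 160
Round 4 — N4 seizes.
  N4 sheds 360 L/s: no online neighbours, lost.
No further seizures.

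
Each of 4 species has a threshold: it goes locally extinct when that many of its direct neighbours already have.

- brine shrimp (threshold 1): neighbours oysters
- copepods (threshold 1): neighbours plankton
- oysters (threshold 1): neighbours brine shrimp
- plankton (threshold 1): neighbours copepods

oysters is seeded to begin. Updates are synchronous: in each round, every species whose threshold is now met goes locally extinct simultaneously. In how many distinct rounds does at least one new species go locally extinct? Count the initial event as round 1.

2

Round 1 — oysters goes locally extinct (initial).
Round 2 — checking thresholds:
  brine shrimp: 1 of 1 neighbours ≥ 1, goes locally extinct.
Round 3 — no new extinctions; cascade stops.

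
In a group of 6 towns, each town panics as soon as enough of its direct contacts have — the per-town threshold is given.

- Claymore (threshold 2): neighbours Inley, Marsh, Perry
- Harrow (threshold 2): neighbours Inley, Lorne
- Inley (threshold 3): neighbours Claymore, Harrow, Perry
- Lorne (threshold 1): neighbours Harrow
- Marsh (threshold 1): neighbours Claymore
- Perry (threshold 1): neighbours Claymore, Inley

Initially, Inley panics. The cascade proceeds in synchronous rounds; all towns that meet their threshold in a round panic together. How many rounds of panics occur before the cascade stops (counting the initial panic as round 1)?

Round 1 — Inley panics (initial).
Round 2 — checking thresholds:
  Claymore: 1 of 3 neighbours < 2, not yet.
  Harrow: 1 of 2 neighbours < 2, not yet.
  Perry: 1 of 2 neighbours ≥ 1, panics.
Round 3 — checking thresholds:
  Claymore: 2 of 3 neighbours ≥ 2, panics.
  Harrow: 1 of 2 neighbours < 2, not yet.
Round 4 — checking thresholds:
  Harrow: 1 of 2 neighbours < 2, not yet.
  Marsh: 1 of 1 neighbours ≥ 1, panics.
Round 5 — no new panics; cascade stops.

4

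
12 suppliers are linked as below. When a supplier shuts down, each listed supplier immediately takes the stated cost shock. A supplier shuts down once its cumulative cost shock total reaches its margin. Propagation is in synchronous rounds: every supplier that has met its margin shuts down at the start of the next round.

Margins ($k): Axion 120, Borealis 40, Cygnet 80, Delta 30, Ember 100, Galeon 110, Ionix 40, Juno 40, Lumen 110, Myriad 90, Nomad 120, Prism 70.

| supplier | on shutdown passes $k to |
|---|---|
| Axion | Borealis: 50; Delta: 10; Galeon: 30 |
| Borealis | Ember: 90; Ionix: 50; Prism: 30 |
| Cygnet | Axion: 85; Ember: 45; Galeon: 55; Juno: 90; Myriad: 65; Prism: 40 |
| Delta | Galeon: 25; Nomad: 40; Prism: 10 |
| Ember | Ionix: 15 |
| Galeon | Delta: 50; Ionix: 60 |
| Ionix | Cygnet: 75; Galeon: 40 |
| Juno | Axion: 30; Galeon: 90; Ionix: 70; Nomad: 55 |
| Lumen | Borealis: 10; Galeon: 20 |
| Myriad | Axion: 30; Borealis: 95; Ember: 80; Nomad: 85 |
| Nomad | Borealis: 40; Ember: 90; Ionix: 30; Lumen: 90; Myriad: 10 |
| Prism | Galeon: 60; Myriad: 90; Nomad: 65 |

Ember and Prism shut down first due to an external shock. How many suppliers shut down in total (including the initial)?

Round 1 — Ember, Prism shut down (initial).
  Galeon: +60 → 60 < 110
  Ionix: +15 → 15 < 40
  Myriad: +90 → 90 ≥ 90
  Nomad: +65 → 65 < 120
Round 2 — Myriad shuts down.
  Axion: +30 → 30 < 120
  Borealis: +95 → 95 ≥ 40
  Nomad: +85 → 150 ≥ 120
Round 3 — Borealis, Nomad shut down.
  Ionix: +50+30 → 95 ≥ 40
  Lumen: +90 → 90 < 110
Round 4 — Ionix shuts down.
  Cygnet: +75 → 75 < 80
  Galeon: +40 → 100 < 110
No further shutdowns.

6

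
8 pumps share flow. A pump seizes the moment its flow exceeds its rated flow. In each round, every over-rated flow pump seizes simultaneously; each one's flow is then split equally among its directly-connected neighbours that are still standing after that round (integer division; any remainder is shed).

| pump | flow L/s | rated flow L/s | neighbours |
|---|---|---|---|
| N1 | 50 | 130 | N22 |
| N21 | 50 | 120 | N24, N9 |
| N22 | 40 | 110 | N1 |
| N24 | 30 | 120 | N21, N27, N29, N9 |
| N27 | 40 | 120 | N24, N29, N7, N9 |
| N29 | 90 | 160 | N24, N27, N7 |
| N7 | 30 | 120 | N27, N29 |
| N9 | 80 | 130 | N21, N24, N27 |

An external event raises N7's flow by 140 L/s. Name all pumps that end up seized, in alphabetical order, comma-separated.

Round 1 — N7 at 170 > 120. N7 seizes.
  N7 sheds 170 L/s to N27, N29: 85 each.
    N27: 40+85 = 125 > 120
    N29: 90+85 = 175 > 160
Round 2 — N27, N29 seize.
  N27 sheds 125 L/s to N24, N9: 62 each (1 lost).
    N24: 30+62 = 92 ≤ 120
    N9: 80+62 = 142 > 130
  N29 sheds 175 L/s to N24: 175 each.
    N24: 92+175 = 267 > 120
Round 3 — N24, N9 seize.
  N24 sheds 267 L/s to N21: 267 each.
    N21: 50+267 = 317 > 120
  N9 sheds 142 L/s to N21: 142 each.
    N21: 317+142 = 459 > 120
Round 4 — N21 seizes.
  N21 sheds 459 L/s: no online neighbours, lost.
No further seizures.

N21, N24, N27, N29, N7, N9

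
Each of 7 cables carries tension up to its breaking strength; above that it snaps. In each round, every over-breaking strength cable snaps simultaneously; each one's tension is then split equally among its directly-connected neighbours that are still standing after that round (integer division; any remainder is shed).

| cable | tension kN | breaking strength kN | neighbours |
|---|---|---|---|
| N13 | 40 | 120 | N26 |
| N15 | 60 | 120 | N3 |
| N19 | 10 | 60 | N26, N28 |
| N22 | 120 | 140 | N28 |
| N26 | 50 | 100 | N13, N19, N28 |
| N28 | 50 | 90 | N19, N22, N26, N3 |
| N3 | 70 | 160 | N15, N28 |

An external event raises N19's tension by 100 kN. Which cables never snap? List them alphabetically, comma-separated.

N15, N3

Round 1 — N19 at 110 > 60. N19 snaps.
  N19 sheds 110 kN to N26, N28: 55 each.
    N26: 50+55 = 105 > 100
    N28: 50+55 = 105 > 90
Round 2 — N26, N28 snap.
  N26 sheds 105 kN to N13: 105 each.
    N13: 40+105 = 145 > 120
  N28 sheds 105 kN to N22, N3: 52 each (1 lost).
    N22: 120+52 = 172 > 140
    N3: 70+52 = 122 ≤ 160
Round 3 — N13, N22 snap.
  N13 sheds 145 kN: no online neighbours, lost.
  N22 sheds 172 kN: no online neighbours, lost.
No further breaks.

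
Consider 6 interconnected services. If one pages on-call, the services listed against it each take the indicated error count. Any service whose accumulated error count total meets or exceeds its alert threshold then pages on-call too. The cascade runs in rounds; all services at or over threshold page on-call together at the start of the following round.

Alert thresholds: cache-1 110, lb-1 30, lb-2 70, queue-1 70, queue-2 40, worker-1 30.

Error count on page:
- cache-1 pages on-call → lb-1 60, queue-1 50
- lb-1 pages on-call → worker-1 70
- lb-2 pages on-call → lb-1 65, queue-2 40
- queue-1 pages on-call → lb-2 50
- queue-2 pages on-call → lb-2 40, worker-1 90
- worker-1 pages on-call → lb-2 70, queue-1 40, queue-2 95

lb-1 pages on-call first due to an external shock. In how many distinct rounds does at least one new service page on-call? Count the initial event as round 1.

3

Round 1 — lb-1 pages on-call (initial).
  worker-1: +70 → 70 ≥ 30
Round 2 — worker-1 pages on-call.
  lb-2: +70 → 70 ≥ 70
  queue-1: +40 → 40 < 70
  queue-2: +95 → 95 ≥ 40
Round 3 — lb-2, queue-2 page on-call.
No further pages.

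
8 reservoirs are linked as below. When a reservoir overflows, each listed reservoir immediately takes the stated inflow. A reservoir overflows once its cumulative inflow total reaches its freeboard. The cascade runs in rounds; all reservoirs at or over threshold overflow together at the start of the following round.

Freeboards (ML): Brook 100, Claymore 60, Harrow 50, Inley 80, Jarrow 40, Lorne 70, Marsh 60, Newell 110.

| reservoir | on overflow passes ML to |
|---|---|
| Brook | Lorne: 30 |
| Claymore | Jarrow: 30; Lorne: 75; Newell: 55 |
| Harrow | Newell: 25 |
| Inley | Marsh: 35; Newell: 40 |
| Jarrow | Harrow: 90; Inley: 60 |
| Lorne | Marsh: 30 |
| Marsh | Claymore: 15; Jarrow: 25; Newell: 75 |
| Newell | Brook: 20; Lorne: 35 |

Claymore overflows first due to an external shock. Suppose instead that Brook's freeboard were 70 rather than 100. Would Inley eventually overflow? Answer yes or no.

no

With Brook's freeboard at 70:
Round 1 — Claymore overflows (initial).
  Jarrow: +30 → 30 < 40
  Lorne: +75 → 75 ≥ 70
  Newell: +55 → 55 < 110
Round 2 — Lorne overflows.
  Marsh: +30 → 30 < 60
No further overflows.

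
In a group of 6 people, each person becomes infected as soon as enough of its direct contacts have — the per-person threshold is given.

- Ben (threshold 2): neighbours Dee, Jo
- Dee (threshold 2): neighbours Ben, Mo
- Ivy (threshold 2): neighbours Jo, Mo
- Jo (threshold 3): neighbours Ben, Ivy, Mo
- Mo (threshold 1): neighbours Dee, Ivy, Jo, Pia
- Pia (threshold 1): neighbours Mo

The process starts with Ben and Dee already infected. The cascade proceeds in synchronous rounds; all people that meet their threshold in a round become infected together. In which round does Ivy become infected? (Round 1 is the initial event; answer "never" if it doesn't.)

Round 1 — Ben, Dee become infected (initial).
Round 2 — checking thresholds:
  Jo: 1 of 3 neighbours < 3, not yet.
  Mo: 1 of 4 neighbours ≥ 1, becomes infected.
Round 3 — checking thresholds:
  Ivy: 1 of 2 neighbours < 2, not yet.
  Jo: 2 of 3 neighbours < 3, not yet.
  Pia: 1 of 1 neighbours ≥ 1, becomes infected.
Round 4 — no new infections; cascade stops.

never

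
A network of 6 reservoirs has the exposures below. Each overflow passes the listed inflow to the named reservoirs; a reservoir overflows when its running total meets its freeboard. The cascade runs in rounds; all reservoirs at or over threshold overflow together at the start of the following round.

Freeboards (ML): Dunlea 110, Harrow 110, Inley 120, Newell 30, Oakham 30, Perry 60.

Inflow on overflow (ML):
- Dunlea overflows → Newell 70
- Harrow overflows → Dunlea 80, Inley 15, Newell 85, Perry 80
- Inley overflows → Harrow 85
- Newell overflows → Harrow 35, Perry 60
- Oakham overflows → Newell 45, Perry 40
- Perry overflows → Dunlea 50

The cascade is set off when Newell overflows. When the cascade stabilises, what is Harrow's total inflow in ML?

Round 1 — Newell overflows (initial).
  Harrow: +35 → 35 < 110
  Perry: +60 → 60 ≥ 60
Round 2 — Perry overflows.
  Dunlea: +50 → 50 < 110
No further overflows.

35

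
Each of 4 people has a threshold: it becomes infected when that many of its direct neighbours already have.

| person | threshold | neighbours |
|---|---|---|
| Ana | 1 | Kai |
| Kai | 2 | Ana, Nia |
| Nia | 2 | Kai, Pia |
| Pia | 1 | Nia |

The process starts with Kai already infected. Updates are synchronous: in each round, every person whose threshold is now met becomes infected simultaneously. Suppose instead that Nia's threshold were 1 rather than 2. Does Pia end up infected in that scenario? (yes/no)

With Nia's threshold at 1:
Round 1 — Kai becomes infected (initial).
Round 2 — checking thresholds:
  Ana: 1 of 1 neighbours ≥ 1, becomes infected.
  Nia: 1 of 2 neighbours ≥ 1, becomes infected.
Round 3 — checking thresholds:
  Pia: 1 of 1 neighbours ≥ 1, becomes infected.
Round 4 — no new infections; cascade stops.

yes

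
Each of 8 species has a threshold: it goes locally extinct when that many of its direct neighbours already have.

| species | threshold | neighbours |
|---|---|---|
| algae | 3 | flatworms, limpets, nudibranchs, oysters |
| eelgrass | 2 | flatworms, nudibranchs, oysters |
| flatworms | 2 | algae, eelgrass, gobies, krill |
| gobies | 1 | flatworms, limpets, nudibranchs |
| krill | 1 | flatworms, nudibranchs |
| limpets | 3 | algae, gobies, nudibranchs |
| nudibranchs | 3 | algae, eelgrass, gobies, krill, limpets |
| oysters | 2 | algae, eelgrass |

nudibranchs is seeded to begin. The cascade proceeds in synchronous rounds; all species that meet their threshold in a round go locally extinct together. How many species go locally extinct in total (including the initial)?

5

Round 1 — nudibranchs goes locally extinct (initial).
Round 2 — checking thresholds:
  algae: 1 of 4 neighbours < 3, holds.
  eelgrass: 1 of 3 neighbours < 2, holds.
  gobies: 1 of 3 neighbours ≥ 1, goes locally extinct.
  krill: 1 of 2 neighbours ≥ 1, goes locally extinct.
  limpets: 1 of 3 neighbours < 3, holds.
Round 3 — checking thresholds:
  algae: 1 of 4 neighbours < 3, holds.
  eelgrass: 1 of 3 neighbours < 2, holds.
  flatworms: 2 of 4 neighbours ≥ 2, goes locally extinct.
  limpets: 2 of 3 neighbours < 3, holds.
Round 4 — checking thresholds:
  algae: 2 of 4 neighbours < 3, holds.
  eelgrass: 2 of 3 neighbours ≥ 2, goes locally extinct.
  limpets: 2 of 3 neighbours < 3, holds.
Round 5 — no new extinctions; cascade stops.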